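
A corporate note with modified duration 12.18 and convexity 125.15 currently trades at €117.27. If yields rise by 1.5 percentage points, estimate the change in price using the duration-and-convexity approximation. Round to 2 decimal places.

-€19.77

Duration effect: -D_mod·Δy = -12.18 × (+0.015) = -0.182700
Convexity effect: ½·C·(Δy)² = 0.5 × 125.15 × (0.015)² = +0.014079375
ΔP/P ≈ -0.182700 + 0.014079375 = -0.168620625
ΔP ≈ 117.27 × (-0.168620625) = -19.77414069375.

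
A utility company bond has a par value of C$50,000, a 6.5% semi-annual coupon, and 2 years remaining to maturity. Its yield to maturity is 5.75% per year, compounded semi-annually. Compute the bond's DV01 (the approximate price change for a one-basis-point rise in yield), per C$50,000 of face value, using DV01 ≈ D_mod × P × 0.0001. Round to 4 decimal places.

C$9.4043

Periodic yield y = 0.02875.
  t   CF        PV=CF/(1+0.02875)^t    t·PV
  1     1,625.00     1,579.5869     1,579.5869
  2     1,625.00     1,535.4429     3,070.8858
  3     1,625.00     1,492.5326     4,477.5977
  4    51,625.00    46,091.4819   184,365.9277
  Σ                 50,699.0443   193,493.9981
P = 50,699.0443; D_Mac = 3.81652 half-year periods = 1.90826 yrs; D_mod = 1.85493 yrs.
DV01 ≈ 1.85493 × 50,699.0443 × 0.0001 = 9.404326.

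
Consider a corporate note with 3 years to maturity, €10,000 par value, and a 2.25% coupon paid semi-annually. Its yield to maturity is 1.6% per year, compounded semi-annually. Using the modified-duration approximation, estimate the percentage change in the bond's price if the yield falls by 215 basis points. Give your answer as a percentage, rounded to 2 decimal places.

Periodic yield y = 0.008. Modified duration first:
  t   CF        PV=CF/(1+0.008)^t    t·PV
  1       112.50       111.6071       111.6071
  2       112.50       110.7214       221.4427
  3       112.50       109.8426       329.5279
  4       112.50       108.9709       435.8835
  5       112.50       108.1060       540.5301
  6    10,112.50     9,640.4064    57,842.4383
  Σ                 10,189.6544    59,481.4297
P = 10,189.6544; D_Mac = 5.83743 half-year periods = 2.91872 yrs; D_mod = 2.91872/(1+0.008) = 2.89555 yrs.
ΔP/P ≈ -D_mod · Δy = -2.89555 × (-0.0215) = +0.062254 = +6.2254%.

+6.23%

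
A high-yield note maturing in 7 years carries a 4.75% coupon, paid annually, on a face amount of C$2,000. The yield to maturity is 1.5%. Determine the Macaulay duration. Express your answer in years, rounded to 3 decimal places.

6.210 years

Periodic yield y = 0.015. Discount each cash flow and weight by its year:
  t   CF        PV=CF/(1+0.015)^t    t·PV
  1        95.00        93.5961        93.5961
  2        95.00        92.2129       184.4257
  3        95.00        90.8501       272.5503
  4        95.00        89.5075       358.0300
  5        95.00        88.1847       440.9237
  6        95.00        86.8815       521.2890
  7     2,095.00     1,887.6511    13,213.5579
  Σ                  2,428.8839    15,084.3727
Price P = Σ PV = 2,428.8839.
Macaulay duration = Σ(t·PV) / P = 15,084.3727 / 2,428.8839 = 6.21041 years.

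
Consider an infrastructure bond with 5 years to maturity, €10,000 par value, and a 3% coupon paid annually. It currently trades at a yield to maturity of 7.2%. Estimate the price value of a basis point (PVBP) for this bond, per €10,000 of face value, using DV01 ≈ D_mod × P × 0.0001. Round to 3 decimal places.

€3.621

Periodic yield y = 0.072.
  t   CF        PV=CF/(1+0.072)^t    t·PV
  1       300.00       279.8507       279.8507
  2       300.00       261.0548       522.1096
  3       300.00       243.5213       730.5638
  4       300.00       227.1654       908.6615
  5    10,300.00     7,275.5076    36,377.5379
  Σ                  8,287.0998    38,818.7235
P = 8,287.0998; D_Mac = 4.68424 yrs; D_mod = 4.36962 yrs.
DV01 ≈ 4.36962 × 8,287.0998 × 0.0001 = 3.621150.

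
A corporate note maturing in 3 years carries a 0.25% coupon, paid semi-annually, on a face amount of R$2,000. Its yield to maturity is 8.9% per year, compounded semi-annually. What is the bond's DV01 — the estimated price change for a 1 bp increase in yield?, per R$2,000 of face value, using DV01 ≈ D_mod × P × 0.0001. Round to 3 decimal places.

R$0.444

Periodic yield y = 0.0445.
  t   CF        PV=CF/(1+0.0445)^t    t·PV
  1         2.50         2.3935         2.3935
  2         2.50         2.2915         4.5830
  3         2.50         2.1939         6.5817
  4         2.50         2.1004         8.4017
  5         2.50         2.0109        10.0547
  6     2,002.50     1,542.1331     9,252.7986
  Σ                  1,553.1234     9,284.8131
P = 1,553.1234; D_Mac = 5.97816 half-year periods = 2.98908 yrs; D_mod = 2.86173 yrs.
DV01 ≈ 2.86173 × 1,553.1234 × 0.0001 = 0.444462.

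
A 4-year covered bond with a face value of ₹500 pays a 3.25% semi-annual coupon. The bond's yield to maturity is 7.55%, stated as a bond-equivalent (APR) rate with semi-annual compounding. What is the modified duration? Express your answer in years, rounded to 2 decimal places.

3.62 years

Periodic yield y = 0.03775. First find Macaulay duration:
  t   CF        PV=CF/(1+0.03775)^t    t·PV
  1        8.125         7.8294         7.8294
  2        8.125         7.5446        15.0893
  3        8.125         7.2702        21.8105
  4        8.125         7.0057        28.0229
  5        8.125         6.7509        33.7543
  6        8.125         6.5053        39.0318
  7        8.125         6.2687        43.8806
  8      508.125       377.7710     3,022.1681
  Σ                    426.9458     3,211.5868
P = 426.9458; Macaulay duration = 3,211.5868 / 426.9458 = 7.52224 half-year periods = 3.76112 years.
Modified duration = D_Mac / (1 + y) = 3.76112 / 1.03775 = 3.62430 years.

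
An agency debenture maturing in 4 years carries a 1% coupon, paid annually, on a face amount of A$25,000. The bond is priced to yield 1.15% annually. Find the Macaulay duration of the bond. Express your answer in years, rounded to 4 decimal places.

Periodic yield y = 0.0115. Discount each cash flow and weight by its year:
  t   CF        PV=CF/(1+0.0115)^t    t·PV
  1       250.00       247.1577       247.1577
  2       250.00       244.3477       488.6954
  3       250.00       241.5696       724.7089
  4    25,250.00    24,121.1403    96,484.5610
  Σ                 24,854.2153    97,945.1230
Price P = Σ PV = 24,854.2153.
Macaulay duration = Σ(t·PV) / P = 97,945.1230 / 24,854.2153 = 3.94079 years.

3.9408 years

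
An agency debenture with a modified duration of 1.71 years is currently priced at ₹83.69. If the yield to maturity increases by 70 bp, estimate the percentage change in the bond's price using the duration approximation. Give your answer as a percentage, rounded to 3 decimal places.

Duration approximation: ΔP/P ≈ -D_mod · Δy = -1.71 × (+0.007) = -0.011970.
As a percentage: -1.1970%.

-1.197%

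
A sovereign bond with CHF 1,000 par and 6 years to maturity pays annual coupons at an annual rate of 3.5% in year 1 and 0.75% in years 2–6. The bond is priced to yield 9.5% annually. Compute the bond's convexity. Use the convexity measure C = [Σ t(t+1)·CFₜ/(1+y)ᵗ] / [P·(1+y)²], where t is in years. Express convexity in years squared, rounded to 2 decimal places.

32.62

With y = 0.095:
  t   CF        PV=CF/(1+0.095)^t    t·PV        t(t+1)·PV
  1        35.00        31.9635        31.9635          63.9269
  2         7.50         6.2551        12.5102          37.5305
  3         7.50         5.7124        17.1372          68.5488
  4         7.50         5.2168        20.8672         104.3361
  5         7.50         4.7642        23.8210         142.9262
  6     1,007.50       584.4675     3,506.8048      24,547.6335
  Σ                    638.3794     3,613.1039      24,964.9021
P = 638.3794.
Convexity = Σ t(t+1)·PV / [P·(1+y)²] = 24,964.9021 / (638.3794 × 1.199025) = 32.61540.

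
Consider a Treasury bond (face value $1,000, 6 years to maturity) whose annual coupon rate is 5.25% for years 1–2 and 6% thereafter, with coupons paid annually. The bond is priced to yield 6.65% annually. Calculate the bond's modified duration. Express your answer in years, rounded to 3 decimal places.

4.924 years

Periodic yield y = 0.0665. First find Macaulay duration:
  t   CF        PV=CF/(1+0.0665)^t    t·PV
  1        52.50        49.2264        49.2264
  2        52.50        46.1570        92.3140
  3        60.00        49.4617       148.3850
  4        60.00        46.3776       185.5102
  5        60.00        43.4857       217.4287
  6     1,060.00       720.3453     4,322.0716
  Σ                    955.0537     5,014.9360
P = 955.0537; Macaulay duration = 5,014.9360 / 955.0537 = 5.25095 years.
Modified duration = D_Mac / (1 + y) = 5.25095 / 1.0665 = 4.92353 years.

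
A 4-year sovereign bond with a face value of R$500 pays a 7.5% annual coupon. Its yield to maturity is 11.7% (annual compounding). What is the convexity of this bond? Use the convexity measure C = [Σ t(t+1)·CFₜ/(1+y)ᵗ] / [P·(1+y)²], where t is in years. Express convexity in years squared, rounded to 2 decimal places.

13.75

With y = 0.117:
  t   CF        PV=CF/(1+0.117)^t    t·PV        t(t+1)·PV
  1        37.50        33.5721        33.5721          67.1441
  2        37.50        30.0556        60.1111         180.3334
  3        37.50        26.9074        80.7222         322.8888
  4       537.50       345.2755     1,381.1020       6,905.5102
  Σ                    435.8105     1,555.5074       7,475.8766
P = 435.8105.
Convexity = Σ t(t+1)·PV / [P·(1+y)²] = 7,475.8766 / (435.8105 × 1.247689) = 13.74859.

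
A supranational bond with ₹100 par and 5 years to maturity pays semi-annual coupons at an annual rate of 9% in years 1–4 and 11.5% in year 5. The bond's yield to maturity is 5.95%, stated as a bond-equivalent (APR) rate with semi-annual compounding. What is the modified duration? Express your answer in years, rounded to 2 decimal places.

Periodic yield y = 0.02975. First find Macaulay duration:
  t   CF        PV=CF/(1+0.02975)^t    t·PV
  1         4.50         4.3700         4.3700
  2         4.50         4.2437         8.4875
  3         4.50         4.1211        12.3634
  4         4.50         4.0021        16.0083
  5         4.50         3.8865        19.4323
  6         4.50         3.7742        22.6450
  7         4.50         3.6651        25.6559
  8         4.50         3.5592        28.4740
  9         5.75         4.4165        39.7488
  10      105.75        78.8792       788.7918
  Σ                    114.9177       965.9770
P = 114.9177; Macaulay duration = 965.9770 / 114.9177 = 8.40582 half-year periods = 4.20291 years.
Modified duration = D_Mac / (1 + y) = 4.20291 / 1.02975 = 4.08148 years.

4.08 years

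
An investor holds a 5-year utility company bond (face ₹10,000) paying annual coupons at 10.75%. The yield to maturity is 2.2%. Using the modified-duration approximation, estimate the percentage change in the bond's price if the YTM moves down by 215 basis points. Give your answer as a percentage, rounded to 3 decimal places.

+8.972%

Periodic yield y = 0.022. Modified duration first:
  t   CF        PV=CF/(1+0.022)^t    t·PV
  1     1,075.00     1,051.8591     1,051.8591
  2     1,075.00     1,029.2163     2,058.4327
  3     1,075.00     1,007.0610     3,021.1830
  4     1,075.00       985.3826     3,941.5303
  5    11,075.00     9,933.2017    49,666.0087
  Σ                 14,006.7208    59,739.0138
P = 14,006.7208; D_Mac = 4.26502 yrs; D_mod = 4.26502/(1+0.022) = 4.17321 yrs.
ΔP/P ≈ -D_mod · Δy = -4.17321 × (-0.0215) = +0.089724 = +8.9724%.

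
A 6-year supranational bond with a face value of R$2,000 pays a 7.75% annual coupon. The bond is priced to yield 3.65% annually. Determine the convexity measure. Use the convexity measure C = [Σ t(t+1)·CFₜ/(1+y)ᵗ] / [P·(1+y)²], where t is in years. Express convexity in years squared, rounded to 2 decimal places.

31.50

With y = 0.0365:
  t   CF        PV=CF/(1+0.0365)^t    t·PV        t(t+1)·PV
  1       155.00       149.5417       149.5417         299.0835
  2       155.00       144.2757       288.5513         865.6540
  3       155.00       139.1950       417.5851       1,670.3406
  4       155.00       134.2933       537.1734       2,685.8668
  5       155.00       129.5642       647.8212       3,886.9273
  6     2,155.00     1,737.9266    10,427.5597      72,992.9181
  Σ                  2,434.7966    12,468.2325      82,400.7902
P = 2,434.7966.
Convexity = Σ t(t+1)·PV / [P·(1+y)²] = 82,400.7902 / (2,434.7966 × 1.074332) = 31.50142.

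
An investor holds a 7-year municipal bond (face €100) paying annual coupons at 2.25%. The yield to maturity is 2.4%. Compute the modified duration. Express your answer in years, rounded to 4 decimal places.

Periodic yield y = 0.024. First find Macaulay duration:
  t   CF        PV=CF/(1+0.024)^t    t·PV
  1         2.25         2.1973         2.1973
  2         2.25         2.1458         4.2915
  3         2.25         2.0955         6.2864
  4         2.25         2.0464         8.1855
  5         2.25         1.9984         9.9920
  6         2.25         1.9516        11.7094
  7       102.25        86.6091       606.2638
  Σ                     99.0440       648.9259
P = 99.0440; Macaulay duration = 648.9259 / 99.0440 = 6.55190 years.
Modified duration = D_Mac / (1 + y) = 6.55190 / 1.024 = 6.39834 years.

6.3983 years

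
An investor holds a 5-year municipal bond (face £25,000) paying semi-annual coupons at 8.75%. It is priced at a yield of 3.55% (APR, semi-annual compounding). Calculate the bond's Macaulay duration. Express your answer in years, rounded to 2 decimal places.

4.25 years

Periodic yield y = 0.01775. Discount each cash flow and weight by its period:
  t   CF        PV=CF/(1+0.01775)^t    t·PV
  1     1,093.75     1,074.6745     1,074.6745
  2     1,093.75     1,055.9317     2,111.8635
  3     1,093.75     1,037.5158     3,112.5475
  4     1,093.75     1,019.4211     4,077.6844
  5     1,093.75     1,001.6420     5,008.2098
  6     1,093.75       984.1729     5,905.0374
  7     1,093.75       967.0085     6,769.0595
  8     1,093.75       950.1434     7,601.1476
  9     1,093.75       933.5725     8,402.1528
  10   26,093.75    21,883.9335   218,839.3351
  Σ                 30,908.0161   262,901.7121
Price P = Σ PV = 30,908.0161.
Macaulay duration = Σ(t·PV) / P = 262,901.7121 / 30,908.0161 = 8.50594 half-year periods.
In years: 8.50594 / 2 = 4.25297 years.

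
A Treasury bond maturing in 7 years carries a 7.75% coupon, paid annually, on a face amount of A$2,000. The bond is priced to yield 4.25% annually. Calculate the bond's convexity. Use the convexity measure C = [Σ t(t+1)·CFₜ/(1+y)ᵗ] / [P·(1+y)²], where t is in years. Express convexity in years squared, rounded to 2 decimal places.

With y = 0.0425:
  t   CF        PV=CF/(1+0.0425)^t    t·PV        t(t+1)·PV
  1       155.00       148.6811       148.6811         297.3621
  2       155.00       142.6197       285.2394         855.7183
  3       155.00       136.8055       410.4165       1,641.6658
  4       155.00       131.2283       524.9131       2,624.5656
  5       155.00       125.8784       629.3922       3,776.3534
  6       155.00       120.7467       724.4803       5,071.3619
  7     2,155.00     1,610.3298    11,272.3086      90,178.4686
  Σ                  2,416.2895    13,995.4312     104,445.4959
P = 2,416.2895.
Convexity = Σ t(t+1)·PV / [P·(1+y)²] = 104,445.4959 / (2,416.2895 × 1.086806) = 39.77302.

39.77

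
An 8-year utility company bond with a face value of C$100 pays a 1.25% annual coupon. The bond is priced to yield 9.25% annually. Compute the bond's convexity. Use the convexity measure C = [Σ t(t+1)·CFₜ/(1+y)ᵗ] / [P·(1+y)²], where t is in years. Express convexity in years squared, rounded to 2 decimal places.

With y = 0.0925:
  t   CF        PV=CF/(1+0.0925)^t    t·PV        t(t+1)·PV
  1         1.25         1.1442         1.1442           2.2883
  2         1.25         1.0473         2.0946           6.2837
  3         1.25         0.9586         2.8759          11.5034
  4         1.25         0.8775         3.5098          17.5491
  5         1.25         0.8032         4.0158          24.0948
  6         1.25         0.7352         4.4110          30.8767
  7         1.25         0.6729         4.7104          37.6832
  8       101.25        49.8911       399.1292       3,592.1624
  Σ                     56.1299       421.8907       3,722.4417
P = 56.1299.
Convexity = Σ t(t+1)·PV / [P·(1+y)²] = 3,722.4417 / (56.1299 × 1.193556) = 55.56364.

55.56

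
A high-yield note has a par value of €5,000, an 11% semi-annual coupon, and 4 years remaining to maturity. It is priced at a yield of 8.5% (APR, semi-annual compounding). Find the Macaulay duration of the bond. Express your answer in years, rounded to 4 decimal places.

3.3710 years

Periodic yield y = 0.0425. Discount each cash flow and weight by its period:
  t   CF        PV=CF/(1+0.0425)^t    t·PV
  1       275.00       263.7890       263.7890
  2       275.00       253.0350       506.0700
  3       275.00       242.7194       728.1582
  4       275.00       232.8244       931.2975
  5       275.00       223.3327     1,116.6637
  6       275.00       214.2280     1,285.3682
  7       275.00       205.4945     1,438.4617
  8     5,275.00     3,781.0634    30,248.5069
  Σ                  5,416.4864    36,518.3150
Price P = Σ PV = 5,416.4864.
Macaulay duration = Σ(t·PV) / P = 36,518.3150 / 5,416.4864 = 6.74207 half-year periods.
In years: 6.74207 / 2 = 3.37103 years.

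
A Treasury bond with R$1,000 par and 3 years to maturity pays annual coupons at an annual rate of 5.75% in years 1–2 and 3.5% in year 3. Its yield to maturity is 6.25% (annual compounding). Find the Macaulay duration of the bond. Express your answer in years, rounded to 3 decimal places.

Periodic yield y = 0.0625. Discount each cash flow and weight by its year:
  t   CF        PV=CF/(1+0.0625)^t    t·PV
  1        57.50        54.1176        54.1176
  2        57.50        50.9343       101.8685
  3     1,035.00       862.8862     2,588.6587
  Σ                    967.9381     2,744.6448
Price P = Σ PV = 967.9381.
Macaulay duration = Σ(t·PV) / P = 2,744.6448 / 967.9381 = 2.83556 years.

2.836 years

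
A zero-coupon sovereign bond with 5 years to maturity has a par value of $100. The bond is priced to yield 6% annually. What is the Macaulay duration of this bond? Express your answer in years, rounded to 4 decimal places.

5.0000 years

A zero-coupon bond has a single cash flow at maturity, so its Macaulay duration equals its maturity: 5 years.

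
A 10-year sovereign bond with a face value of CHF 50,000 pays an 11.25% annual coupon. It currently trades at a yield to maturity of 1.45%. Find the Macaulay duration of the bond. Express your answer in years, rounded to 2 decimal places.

7.48 years

Periodic yield y = 0.0145. Discount each cash flow and weight by its year:
  t   CF        PV=CF/(1+0.0145)^t    t·PV
  1     5,625.00     5,544.6033     5,544.6033
  2     5,625.00     5,465.3556    10,930.7112
  3     5,625.00     5,387.2406    16,161.7218
  4     5,625.00     5,310.2421    21,240.9684
  5     5,625.00     5,234.3441    26,171.7205
  6     5,625.00     5,159.5309    30,957.1855
  7     5,625.00     5,085.7870    35,600.5090
  8     5,625.00     5,013.0971    40,104.7767
  9     5,625.00     4,941.4461    44,473.0151
  10   55,625.00    48,166.9903   481,669.9029
  Σ                 95,308.6371   712,855.1143
Price P = Σ PV = 95,308.6371.
Macaulay duration = Σ(t·PV) / P = 712,855.1143 / 95,308.6371 = 7.47944 years.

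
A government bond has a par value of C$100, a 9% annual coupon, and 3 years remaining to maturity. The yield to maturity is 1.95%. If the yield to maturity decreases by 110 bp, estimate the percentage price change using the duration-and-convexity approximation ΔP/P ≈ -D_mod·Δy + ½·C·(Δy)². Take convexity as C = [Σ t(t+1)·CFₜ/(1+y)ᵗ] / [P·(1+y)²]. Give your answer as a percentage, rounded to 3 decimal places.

+3.064%

With y = 0.0195:
  t   CF        PV=CF/(1+0.0195)^t    t·PV        t(t+1)·PV
  1         9.00         8.8279         8.8279          17.6557
  2         9.00         8.6590        17.3180          51.9540
  3       109.00       102.8643       308.5930       1,234.3720
  Σ                    120.3512       334.7389       1,303.9817
P = 120.3512; D_Mac = 2.78135 yrs; D_mod = 2.72815 yrs; C = 10.42429.
Duration effect: -2.72815 × (-0.011) = +0.030010
Convexity effect: 0.5 × 10.42429 × (-0.011)² = +0.0006307
ΔP/P ≈ +0.030010 + 0.0006307 = +0.030640 = +3.0640%.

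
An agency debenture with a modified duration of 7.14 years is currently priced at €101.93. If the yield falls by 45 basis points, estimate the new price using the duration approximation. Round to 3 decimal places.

€105.205

Duration approximation: ΔP/P ≈ -D_mod · Δy = -7.14 × (-0.0045) = +0.032130.
New price ≈ 101.93 × (1 + 0.032130) = 105.2050109.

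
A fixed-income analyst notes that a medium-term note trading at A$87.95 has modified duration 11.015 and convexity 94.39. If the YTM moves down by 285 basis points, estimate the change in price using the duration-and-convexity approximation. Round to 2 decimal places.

Duration effect: -D_mod·Δy = -11.015 × (-0.0285) = +0.3139275
Convexity effect: ½·C·(Δy)² = 0.5 × 94.39 × (-0.0285)² = +0.03833413875
ΔP/P ≈ +0.3139275 + 0.03833413875 = +0.35226163875
ΔP ≈ 87.95 × (+0.35226163875) = +30.9814111280625.

+A$30.98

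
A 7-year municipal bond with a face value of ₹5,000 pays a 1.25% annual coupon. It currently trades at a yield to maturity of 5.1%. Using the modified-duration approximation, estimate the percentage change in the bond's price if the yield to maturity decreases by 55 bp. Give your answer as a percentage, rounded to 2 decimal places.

Periodic yield y = 0.051. Modified duration first:
  t   CF        PV=CF/(1+0.051)^t    t·PV
  1        62.50        59.4672        59.4672
  2        62.50        56.5815       113.1630
  3        62.50        53.8359       161.5077
  4        62.50        51.2235       204.8940
  5        62.50        48.7379       243.6893
  6        62.50        46.3728       278.2371
  7     5,062.50     3,573.9299    25,017.5090
  Σ                  3,890.1486    26,078.4671
P = 3,890.1486; D_Mac = 6.70372 yrs; D_mod = 6.70372/(1+0.051) = 6.37842 yrs.
ΔP/P ≈ -D_mod · Δy = -6.37842 × (-0.0055) = +0.035081 = +3.5081%.

+3.51%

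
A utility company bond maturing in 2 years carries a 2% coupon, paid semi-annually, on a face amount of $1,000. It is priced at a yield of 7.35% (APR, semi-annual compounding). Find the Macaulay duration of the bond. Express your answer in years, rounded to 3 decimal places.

1.969 years

Periodic yield y = 0.03675. Discount each cash flow and weight by its period:
  t   CF        PV=CF/(1+0.03675)^t    t·PV
  1        10.00         9.6455         9.6455
  2        10.00         9.3036        18.6072
  3        10.00         8.9738        26.9215
  4     1,010.00       874.2290     3,496.9159
  Σ                    902.1520     3,552.0902
Price P = Σ PV = 902.1520.
Macaulay duration = Σ(t·PV) / P = 3,552.0902 / 902.1520 = 3.93735 half-year periods.
In years: 3.93735 / 2 = 1.96868 years.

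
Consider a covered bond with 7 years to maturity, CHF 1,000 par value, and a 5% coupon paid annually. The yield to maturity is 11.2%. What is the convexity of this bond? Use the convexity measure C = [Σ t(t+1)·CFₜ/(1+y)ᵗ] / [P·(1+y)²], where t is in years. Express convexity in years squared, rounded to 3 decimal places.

With y = 0.112:
  t   CF        PV=CF/(1+0.112)^t    t·PV        t(t+1)·PV
  1        50.00        44.9640        44.9640          89.9281
  2        50.00        40.4353        80.8706         242.6117
  3        50.00        36.3627       109.0880         436.3519
  4        50.00        32.7002       130.8009         654.0047
  5        50.00        29.4067       147.0334         882.2005
  6        50.00        26.4449       158.6692       1,110.6841
  7     1,050.00       499.4083     3,495.8584      27,966.8669
  Σ                    709.7221     4,167.2844      31,382.6479
P = 709.7221.
Convexity = Σ t(t+1)·PV / [P·(1+y)²] = 31,382.6479 / (709.7221 × 1.236544) = 35.75952.

35.760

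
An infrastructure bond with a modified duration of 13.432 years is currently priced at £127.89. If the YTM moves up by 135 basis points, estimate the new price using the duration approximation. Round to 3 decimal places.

£104.699

Duration approximation: ΔP/P ≈ -D_mod · Δy = -13.432 × (+0.0135) = -0.181332.
New price ≈ 127.89 × (1 - 0.181332) = 104.69945052.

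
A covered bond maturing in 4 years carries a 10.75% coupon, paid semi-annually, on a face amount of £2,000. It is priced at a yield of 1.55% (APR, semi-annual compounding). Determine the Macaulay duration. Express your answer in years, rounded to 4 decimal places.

Periodic yield y = 0.00775. Discount each cash flow and weight by its period:
  t   CF        PV=CF/(1+0.00775)^t    t·PV
  1       107.50       106.6733       106.6733
  2       107.50       105.8529       211.7058
  3       107.50       105.0389       315.1166
  4       107.50       104.2311       416.9243
  5       107.50       103.4295       517.1475
  6       107.50       102.6341       615.8045
  7       107.50       101.8448       712.9135
  8     2,107.50     1,981.2767    15,850.2135
  Σ                  2,710.9812    18,746.4991
Price P = Σ PV = 2,710.9812.
Macaulay duration = Σ(t·PV) / P = 18,746.4991 / 2,710.9812 = 6.91502 half-year periods.
In years: 6.91502 / 2 = 3.45751 years.

3.4575 years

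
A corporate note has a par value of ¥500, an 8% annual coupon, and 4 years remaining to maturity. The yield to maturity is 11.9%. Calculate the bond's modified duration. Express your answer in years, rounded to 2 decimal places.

Periodic yield y = 0.119. First find Macaulay duration:
  t   CF        PV=CF/(1+0.119)^t    t·PV
  1        40.00        35.7462        35.7462
  2        40.00        31.9448        63.8895
  3        40.00        28.5476        85.6428
  4       540.00       344.4081     1,377.6326
  Σ                    440.6467     1,562.9112
P = 440.6467; Macaulay duration = 1,562.9112 / 440.6467 = 3.54686 years.
Modified duration = D_Mac / (1 + y) = 3.54686 / 1.119 = 3.16967 years.

3.17 years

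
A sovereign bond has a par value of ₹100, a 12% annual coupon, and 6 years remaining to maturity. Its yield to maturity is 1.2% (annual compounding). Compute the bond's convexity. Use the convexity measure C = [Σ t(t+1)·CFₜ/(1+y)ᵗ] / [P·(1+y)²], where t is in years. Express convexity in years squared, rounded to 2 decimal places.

With y = 0.012:
  t   CF        PV=CF/(1+0.012)^t    t·PV        t(t+1)·PV
  1        12.00        11.8577        11.8577          23.7154
  2        12.00        11.7171        23.4342          70.3026
  3        12.00        11.5782        34.7345         138.9380
  4        12.00        11.4409        45.7635         228.8175
  5        12.00        11.3052        56.5261         339.1563
  6       112.00       104.2641       625.5848       4,379.0937
  Σ                    162.1632       797.9008       5,180.0235
P = 162.1632.
Convexity = Σ t(t+1)·PV / [P·(1+y)²] = 5,180.0235 / (162.1632 × 1.024144) = 31.19022.

31.19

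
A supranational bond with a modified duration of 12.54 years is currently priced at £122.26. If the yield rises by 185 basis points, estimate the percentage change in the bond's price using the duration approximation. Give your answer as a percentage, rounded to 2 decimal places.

Duration approximation: ΔP/P ≈ -D_mod · Δy = -12.54 × (+0.0185) = -0.231990.
As a percentage: -23.1990%.

-23.20%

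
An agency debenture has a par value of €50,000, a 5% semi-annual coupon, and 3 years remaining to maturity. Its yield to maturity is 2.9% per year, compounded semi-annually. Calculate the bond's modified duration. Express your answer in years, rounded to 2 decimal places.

Periodic yield y = 0.0145. First find Macaulay duration:
  t   CF        PV=CF/(1+0.0145)^t    t·PV
  1     1,250.00     1,232.1341     1,232.1341
  2     1,250.00     1,214.5235     2,429.0469
  3     1,250.00     1,197.1646     3,591.4937
  4     1,250.00     1,180.0538     4,720.2152
  5     1,250.00     1,163.1876     5,815.9379
  6    51,250.00    47,009.0594   282,054.3564
  Σ                 52,996.1229   299,843.1842
P = 52,996.1229; Macaulay duration = 299,843.1842 / 52,996.1229 = 5.65783 half-year periods = 2.82892 years.
Modified duration = D_Mac / (1 + y) = 2.82892 / 1.0145 = 2.78848 years.

2.79 years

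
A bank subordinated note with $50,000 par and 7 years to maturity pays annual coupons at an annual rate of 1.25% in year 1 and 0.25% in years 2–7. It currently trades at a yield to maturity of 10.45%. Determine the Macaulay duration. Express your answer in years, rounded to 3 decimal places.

Periodic yield y = 0.1045. Discount each cash flow and weight by its year:
  t   CF        PV=CF/(1+0.1045)^t    t·PV
  1       625.00       565.8669       565.8669
  2       125.00       102.4657       204.9314
  3       125.00        92.7711       278.3134
  4       125.00        83.9938       335.9751
  5       125.00        76.0469       380.2344
  6       125.00        68.8519       413.1112
  7    50,125.00    24,997.3715   174,981.6003
  Σ                 25,987.3678   177,160.0328
Price P = Σ PV = 25,987.3678.
Macaulay duration = Σ(t·PV) / P = 177,160.0328 / 25,987.3678 = 6.81716 years.

6.817 years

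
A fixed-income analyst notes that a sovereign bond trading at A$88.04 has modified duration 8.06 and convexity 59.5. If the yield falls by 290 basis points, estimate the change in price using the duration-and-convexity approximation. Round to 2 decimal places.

+A$22.78

Duration effect: -D_mod·Δy = -8.06 × (-0.029) = +0.233740
Convexity effect: ½·C·(Δy)² = 0.5 × 59.5 × (-0.029)² = +0.02501975
ΔP/P ≈ +0.233740 + 0.02501975 = +0.25875975
ΔP ≈ 88.04 × (+0.25875975) = +22.78120839.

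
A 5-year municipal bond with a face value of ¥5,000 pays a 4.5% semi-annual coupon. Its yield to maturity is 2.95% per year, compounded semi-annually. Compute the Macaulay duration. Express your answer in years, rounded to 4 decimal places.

Periodic yield y = 0.01475. Discount each cash flow and weight by its period:
  t   CF        PV=CF/(1+0.01475)^t    t·PV
  1       112.50       110.8647       110.8647
  2       112.50       109.2533       218.5065
  3       112.50       107.6652       322.9956
  4       112.50       106.1002       424.4009
  5       112.50       104.5580       522.7899
  6       112.50       103.0382       618.2291
  7       112.50       101.5405       710.7832
  8       112.50       100.0645       800.5160
  9       112.50        98.6100       887.4900
  10    5,112.50     4,416.1389    44,161.3886
  Σ                  5,357.8334    48,777.9646
Price P = Σ PV = 5,357.8334.
Macaulay duration = Σ(t·PV) / P = 48,777.9646 / 5,357.8334 = 9.10405 half-year periods.
In years: 9.10405 / 2 = 4.55202 years.

4.5520 years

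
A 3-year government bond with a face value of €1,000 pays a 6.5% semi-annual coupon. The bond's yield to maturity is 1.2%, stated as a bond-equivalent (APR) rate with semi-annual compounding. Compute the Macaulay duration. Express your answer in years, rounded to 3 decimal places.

Periodic yield y = 0.006. Discount each cash flow and weight by its period:
  t   CF        PV=CF/(1+0.006)^t    t·PV
  1        32.50        32.3062        32.3062
  2        32.50        32.1135        64.2270
  3        32.50        31.9220        95.7659
  4        32.50        31.7316       126.9262
  5        32.50        31.5423       157.7115
  6     1,032.50       996.0982     5,976.5895
  Σ                  1,155.7137     6,453.5262
Price P = Σ PV = 1,155.7137.
Macaulay duration = Σ(t·PV) / P = 6,453.5262 / 1,155.7137 = 5.58402 half-year periods.
In years: 5.58402 / 2 = 2.79201 years.

2.792 years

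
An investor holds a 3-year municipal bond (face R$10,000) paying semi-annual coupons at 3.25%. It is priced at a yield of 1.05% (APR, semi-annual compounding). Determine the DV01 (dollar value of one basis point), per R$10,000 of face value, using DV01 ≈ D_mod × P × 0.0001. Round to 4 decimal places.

Periodic yield y = 0.00525.
  t   CF        PV=CF/(1+0.00525)^t    t·PV
  1       162.50       161.6513       161.6513
  2       162.50       160.8071       321.6142
  3       162.50       159.9673       479.9018
  4       162.50       159.1318       636.5273
  5       162.50       158.3007       791.5037
  6    10,162.50     9,848.1820    59,089.0923
  Σ                 10,648.0403    61,480.2906
P = 10,648.0403; D_Mac = 5.77386 half-year periods = 2.88693 yrs; D_mod = 2.87185 yrs.
DV01 ≈ 2.87185 × 10,648.0403 × 0.0001 = 3.057960.

R$3.0580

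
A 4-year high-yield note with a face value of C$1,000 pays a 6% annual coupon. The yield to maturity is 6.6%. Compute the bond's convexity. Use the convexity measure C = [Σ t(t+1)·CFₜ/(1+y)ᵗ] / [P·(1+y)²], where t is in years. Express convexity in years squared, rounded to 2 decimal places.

15.67

With y = 0.066:
  t   CF        PV=CF/(1+0.066)^t    t·PV        t(t+1)·PV
  1        60.00        56.2852        56.2852         112.5704
  2        60.00        52.8004       105.6007         316.8021
  3        60.00        49.5313       148.5939         594.3755
  4     1,060.00       820.8750     3,283.5001      16,417.5007
  Σ                    979.4919     3,593.9799      17,441.2486
P = 979.4919.
Convexity = Σ t(t+1)·PV / [P·(1+y)²] = 17,441.2486 / (979.4919 × 1.136356) = 15.66976.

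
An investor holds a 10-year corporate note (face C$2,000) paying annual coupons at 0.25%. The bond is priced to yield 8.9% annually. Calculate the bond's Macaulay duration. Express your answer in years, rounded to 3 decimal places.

9.811 years

Periodic yield y = 0.089. Discount each cash flow and weight by its year:
  t   CF        PV=CF/(1+0.089)^t    t·PV
  1         5.00         4.5914         4.5914
  2         5.00         4.2161         8.4323
  3         5.00         3.8716        11.6147
  4         5.00         3.5552        14.2206
  5         5.00         3.2646        16.3230
  6         5.00         2.9978        17.9868
  7         5.00         2.7528        19.2696
  8         5.00         2.5278        20.2226
  9         5.00         2.3212        20.8911
  10    2,005.00       854.7431     8,547.4305
  Σ                    884.8415     8,680.9826
Price P = Σ PV = 884.8415.
Macaulay duration = Σ(t·PV) / P = 8,680.9826 / 884.8415 = 9.81078 years.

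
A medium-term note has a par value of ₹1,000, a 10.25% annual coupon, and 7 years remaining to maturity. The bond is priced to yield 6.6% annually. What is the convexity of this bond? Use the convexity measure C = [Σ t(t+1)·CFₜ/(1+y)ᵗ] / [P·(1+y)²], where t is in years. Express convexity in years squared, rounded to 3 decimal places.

With y = 0.066:
  t   CF        PV=CF/(1+0.066)^t    t·PV        t(t+1)·PV
  1       102.50        96.1538        96.1538         192.3077
  2       102.50        90.2006       180.4012         541.2036
  3       102.50        84.6160       253.8479       1,015.3914
  4       102.50        79.3771       317.5083       1,587.5413
  5       102.50        74.4625       372.3127       2,233.8762
  6       102.50        69.8523       419.1137       2,933.7961
  7     1,102.50       704.8199     4,933.7394      39,469.9151
  Σ                  1,199.4822     6,573.0770      47,974.0315
P = 1,199.4822.
Convexity = Σ t(t+1)·PV / [P·(1+y)²] = 47,974.0315 / (1,199.4822 × 1.136356) = 35.19638.

35.196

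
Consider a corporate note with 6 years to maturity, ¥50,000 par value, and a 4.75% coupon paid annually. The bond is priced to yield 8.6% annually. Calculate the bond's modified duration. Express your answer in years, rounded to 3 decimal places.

Periodic yield y = 0.086. First find Macaulay duration:
  t   CF        PV=CF/(1+0.086)^t    t·PV
  1     2,375.00     2,186.9245     2,186.9245
  2     2,375.00     2,013.7426     4,027.4853
  3     2,375.00     1,854.2750     5,562.8249
  4     2,375.00     1,707.4355     6,829.7421
  5     2,375.00     1,572.2242     7,861.1212
  6    52,375.00    31,926.0423   191,556.2537
  Σ                 41,260.6441   218,024.3517
P = 41,260.6441; Macaulay duration = 218,024.3517 / 41,260.6441 = 5.28408 years.
Modified duration = D_Mac / (1 + y) = 5.28408 / 1.086 = 4.86563 years.

4.866 years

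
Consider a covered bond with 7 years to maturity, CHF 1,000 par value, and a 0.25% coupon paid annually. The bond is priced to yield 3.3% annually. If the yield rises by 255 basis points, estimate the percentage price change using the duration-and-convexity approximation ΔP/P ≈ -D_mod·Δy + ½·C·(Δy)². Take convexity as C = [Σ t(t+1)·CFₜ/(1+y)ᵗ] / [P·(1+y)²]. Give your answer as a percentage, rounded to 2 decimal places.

-15.45%

With y = 0.033:
  t   CF        PV=CF/(1+0.033)^t    t·PV        t(t+1)·PV
  1         2.50         2.4201         2.4201           4.8403
  2         2.50         2.3428         4.6856          14.0569
  3         2.50         2.2680         6.8039          27.2157
  4         2.50         2.1955         8.7821          43.9105
  5         2.50         2.1254        10.6269          63.7617
  6         2.50         2.0575        12.3449          86.4146
  7     1,002.50       798.6971     5,590.8800      44,727.0400
  Σ                    812.1065     5,636.5437      44,967.2398
P = 812.1065; D_Mac = 6.94065 yrs; D_mod = 6.71892 yrs; C = 51.88987.
Duration effect: -6.71892 × (+0.0255) = -0.171333
Convexity effect: 0.5 × 51.88987 × (0.0255)² = +0.0168707
ΔP/P ≈ -0.171333 + 0.0168707 = -0.154462 = -15.4462%.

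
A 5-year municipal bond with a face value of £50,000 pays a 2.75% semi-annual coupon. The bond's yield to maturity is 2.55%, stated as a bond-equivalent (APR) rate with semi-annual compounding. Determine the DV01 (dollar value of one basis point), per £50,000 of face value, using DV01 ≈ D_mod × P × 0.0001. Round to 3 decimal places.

Periodic yield y = 0.01275.
  t   CF        PV=CF/(1+0.01275)^t    t·PV
  1       687.50       678.8447       678.8447
  2       687.50       670.2984     1,340.5968
  3       687.50       661.8597     1,985.5791
  4       687.50       653.5272     2,614.1090
  5       687.50       645.2997     3,226.4984
  6       687.50       637.1757     3,823.0541
  7       687.50       629.1540     4,404.0778
  8       687.50       621.2332     4,969.8659
  9       687.50       613.4122     5,520.7101
  10   50,687.50    44,655.8492   446,558.4924
  Σ                 50,466.6542   475,121.8284
P = 50,466.6542; D_Mac = 9.41457 half-year periods = 4.70728 yrs; D_mod = 4.64802 yrs.
DV01 ≈ 4.64802 × 50,466.6542 × 0.0001 = 23.457014.

£23.457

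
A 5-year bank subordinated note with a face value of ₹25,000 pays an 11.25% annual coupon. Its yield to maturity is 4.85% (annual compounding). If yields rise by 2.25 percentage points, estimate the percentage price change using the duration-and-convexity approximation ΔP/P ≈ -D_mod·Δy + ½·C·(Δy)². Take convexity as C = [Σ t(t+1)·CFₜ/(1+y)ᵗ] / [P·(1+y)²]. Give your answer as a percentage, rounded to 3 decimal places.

With y = 0.0485:
  t   CF        PV=CF/(1+0.0485)^t    t·PV        t(t+1)·PV
  1     2,812.50     2,682.4034     2,682.4034       5,364.8069
  2     2,812.50     2,558.3247     5,116.6494      15,349.9481
  3     2,812.50     2,439.9854     7,319.9562      29,279.8247
  4     2,812.50     2,327.1201     9,308.4803      46,542.4014
  5    27,812.50    21,948.1467   109,740.7335     658,444.4010
  Σ                 31,955.9803   134,168.2228     754,981.3821
P = 31,955.9803; D_Mac = 4.19853 yrs; D_mod = 4.00432 yrs; C = 21.49054.
Duration effect: -4.00432 × (+0.0225) = -0.090097
Convexity effect: 0.5 × 21.49054 × (0.0225)² = +0.0054398
ΔP/P ≈ -0.090097 + 0.0054398 = -0.084657 = -8.4657%.

-8.466%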